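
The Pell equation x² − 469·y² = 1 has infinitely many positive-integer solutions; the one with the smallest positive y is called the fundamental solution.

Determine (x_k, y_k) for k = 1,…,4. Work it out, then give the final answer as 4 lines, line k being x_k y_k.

[21; 1,1,1,10,6,10,1,1,1,42] for √469; ℓ=10 ⇒ convergent index 9
a_0=21:  p_0=21·1+0=21,  q_0=21·0+1=1
a_1=1:  p_1=1·21+1=22,  q_1=1·1+0=1
…
a_3=1:  p_3=1·43+22=65,  q_3=1·2+1=3
a_4=10:  p_4=10·65+43=693,  q_4=10·3+2=32
a_5=6:  p_5=6·693+65=4223,  q_5=6·32+3=195
a_6=10:  p_6=10·4223+693=42923,  q_6=10·195+32=1982
a_7=1:  p_7=1·42923+4223=47146,  q_7=1·1982+195=2177
a_8=1:  p_8=1·47146+42923=90069,  q_8=1·2177+1982=4159
a_9=1:  p_9=1·90069+47146=137215,  q_9=1·4159+2177=6336
fundamental: x₁=137215, y₁=6336  (since 18827956225 − 469·40144896 = 1)
n=2: (137215,6336)∘(137215,6336) = (137215·137215+469·6336·6336, 137215·6336+6336·137215) = (37655912449,1738788480)
n=3: (37655912449,1738788480)∘(137215,6336) = (137215·37655912449+469·6336·1738788480, 137215·1738788480+6336·37655912449) = (10333912053241855,477175722560064)
n=4: (10333912053241855,477175722560064)∘(137215,6336) = (137215·10333912053241855+469·6336·477175722560064, 137215·477175722560064+6336·10333912053241855) = (2835935484733506355201,130951333540419575040)

137215 6336
37655912449 1738788480
10333912053241855 477175722560064
2835935484733506355201 130951333540419575040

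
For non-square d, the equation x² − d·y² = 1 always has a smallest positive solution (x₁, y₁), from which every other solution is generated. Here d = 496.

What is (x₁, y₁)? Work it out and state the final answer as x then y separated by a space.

4620799 207480

√496 → a₀=22, period (3,1,2,4,1,…,1,3,44); ℓ=16 even so k=15
k=0  a_k=22  p_k/q_k = 22/1
…
k=2  a_k=1  p_k/q_k = 89/4
k=3  a_k=2  p_k/q_k = 245/11
k=4  a_k=4  p_k/q_k = 1069/48
k=5  a_k=1  p_k/q_k = 1314/59
…
k=7  a_k=2  p_k/q_k = 6080/273
…
k=9  a_k=2  p_k/q_k = 35166/1579
k=10  a_k=1  p_k/q_k = 49709/2232
k=11  a_k=1  p_k/q_k = 84875/3811
k=12  a_k=4  p_k/q_k = 389209/17476
k=13  a_k=2  p_k/q_k = 863293/38763
k=14  a_k=1  p_k/q_k = 1252502/56239
k=15  a_k=3  p_k/q_k = 4620799/207480
(x₁, y₁) = (4620799, 207480);  4620799² − 496·207480² = 1 ✓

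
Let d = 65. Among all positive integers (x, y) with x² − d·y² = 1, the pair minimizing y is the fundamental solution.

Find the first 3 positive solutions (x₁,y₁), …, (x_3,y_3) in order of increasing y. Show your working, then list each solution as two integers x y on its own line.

[8; 16] for √65; ℓ=1 ⇒ convergent index 1
i=0: a=8 ⇒ p=8, q=1
i=1: a=16 ⇒ p=129, q=16
fundamental: x₁=129, y₁=16  (since 16641 − 65·256 = 1)
(x_2, y_2) = (129·129 + 65·16·16, 129·16 + 16·129) = (33281, 4128)
(x_3, y_3) = (129·33281 + 65·16·4128, 129·4128 + 16·33281) = (8586369, 1065008)

129 16
33281 4128
8586369 1065008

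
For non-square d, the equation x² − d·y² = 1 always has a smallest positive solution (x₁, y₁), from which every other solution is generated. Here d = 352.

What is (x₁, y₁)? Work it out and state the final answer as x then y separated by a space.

77617 4137

d=352: √d = [18; 1,3,5,9,5,3,1,36] (ℓ=8, even), read p_7/q_7
a_0=18:  p_0=18·1+0=18,  q_0=18·0+1=1
…
a_6=3:  p_6=3·18499+3621=59118,  q_6=3·986+193=3151
a_7=1:  p_7=1·59118+18499=77617,  q_7=1·3151+986=4137
→ (77617, 4137).  Check: 77617²=6024398689, 352·4137²=6024398688, difference 1.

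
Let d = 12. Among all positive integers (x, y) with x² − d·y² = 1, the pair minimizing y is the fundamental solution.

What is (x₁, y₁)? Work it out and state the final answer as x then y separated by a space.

√12 = [3; 2,6, …], period ℓ=2 (even) → k=1
a_0=3:  p_0=3·1+0=3,  q_0=3·0+1=1
a_1=2:  p_1=2·3+1=7,  q_1=2·1+0=2
(x₁, y₁) = (7, 2);  7² − 12·2² = 1 ✓

7 2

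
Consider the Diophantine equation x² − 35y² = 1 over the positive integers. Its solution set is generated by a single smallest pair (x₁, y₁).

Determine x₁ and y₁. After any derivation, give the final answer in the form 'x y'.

6 1

d=35: √d = [5; 1,10] (ℓ=2, even), read p_1/q_1
k=0  a_k=5  p_k/q_k = 5/1
k=1  a_k=1  p_k/q_k = 6/1
→ (6, 1).  Check: 6²=36, 35·1²=35, difference 1.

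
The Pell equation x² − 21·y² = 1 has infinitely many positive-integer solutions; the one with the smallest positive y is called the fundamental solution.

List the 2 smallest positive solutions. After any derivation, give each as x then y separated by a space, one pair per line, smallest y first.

√21 = [4; 1,1,2,1,1,8, …], period ℓ=6 (even) → k=5
k=0  a_k=4  p_k/q_k = 4/1
k=1  a_k=1  p_k/q_k = 5/1
…
k=3  a_k=2  p_k/q_k = 23/5
k=4  a_k=1  p_k/q_k = 32/7
k=5  a_k=1  p_k/q_k = 55/12
→ (55, 12).  Check: 55²=3025, 21·12²=3024, difference 1.
(55+12√21)^2 = 6049 + 1320√21

55 12
6049 1320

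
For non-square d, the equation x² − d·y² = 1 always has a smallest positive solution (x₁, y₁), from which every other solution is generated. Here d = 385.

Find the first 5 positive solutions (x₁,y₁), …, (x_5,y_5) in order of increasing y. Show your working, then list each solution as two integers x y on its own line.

[19; 1,1,1,1,1,…,1,1,38] for √385; ℓ=16 ⇒ convergent index 15
k=0  a_k=19  p_k/q_k = 19/1
…
k=4  a_k=1  p_k/q_k = 98/5
…
k=14  a_k=1  p_k/q_k = 59551/3035
k=15  a_k=1  p_k/q_k = 95831/4884
fundamental: x₁=95831, y₁=4884  (since 9183580561 − 385·23853456 = 1)
(95831+4884√385)^2 = 18367161121 + 936077208√385
(95831+4884√385)^3 = 3520286834677271 + 179410429834812√385
(95831+4884√385)^4 = 674705215289547953281 + 34386161802063660336√385
(95831+4884√385)^5 = 129315350969305052987065751 + 6590520543127714837483620√385

95831 4884
18367161121 936077208
3520286834677271 179410429834812
674705215289547953281 34386161802063660336
129315350969305052987065751 6590520543127714837483620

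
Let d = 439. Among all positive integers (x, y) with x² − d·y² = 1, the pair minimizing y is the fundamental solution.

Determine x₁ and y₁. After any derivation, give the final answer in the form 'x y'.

440 21

[20; 1,19,1,40] for √439; ℓ=4 ⇒ convergent index 3
i=0: a=20 ⇒ p=20, q=1
…
i=2: a=19 ⇒ p=419, q=20
i=3: a=1 ⇒ p=440, q=21
(x₁, y₁) = (440, 21);  440² − 439·21² = 1 ✓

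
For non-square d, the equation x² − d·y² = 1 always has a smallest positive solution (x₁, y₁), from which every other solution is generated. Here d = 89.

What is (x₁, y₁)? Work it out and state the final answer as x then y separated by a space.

√89 = [9; 2,3,3,2,18, …], period ℓ=5 (odd) → k=9
a_0=9:  p_0=9·1+0=9,  q_0=9·0+1=1
…
a_4=2:  p_4=2·217+66=500,  q_4=2·23+7=53
…
a_6=2:  p_6=2·9217+500=18934,  q_6=2·977+53=2007
…
a_8=3:  p_8=3·66019+18934=216991,  q_8=3·6998+2007=23001
a_9=2:  p_9=2·216991+66019=500001,  q_9=2·23001+6998=53000
(x₁, y₁) = (500001, 53000);  500001² − 89·53000² = 1 ✓

500001 53000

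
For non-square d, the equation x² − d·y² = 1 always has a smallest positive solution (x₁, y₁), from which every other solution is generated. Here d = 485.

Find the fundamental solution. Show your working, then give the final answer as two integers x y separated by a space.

[22; 44] for √485; ℓ=1 ⇒ convergent index 1
a_0=22:  p_0=22·1+0=22,  q_0=22·0+1=1
a_1=44:  p_1=44·22+1=969,  q_1=44·1+0=44
(x₁, y₁) = (969, 44);  969² − 485·44² = 1 ✓

969 44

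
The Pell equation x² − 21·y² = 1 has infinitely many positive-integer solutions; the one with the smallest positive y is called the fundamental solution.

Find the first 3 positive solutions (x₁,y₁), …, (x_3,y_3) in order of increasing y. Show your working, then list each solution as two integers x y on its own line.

55 12
6049 1320
665335 145188

√21 → a₀=4, period (1,1,2,1,1,8); ℓ=6 even so k=5
step 0: (4, 1)  from 4·(1,0) + (0,1)
step 1: (5, 1)  from 1·(4,1) + (1,0)
…
step 3: (23, 5)  from 2·(9,2) + (5,1)
step 4: (32, 7)  from 1·(23,5) + (9,2)
step 5: (55, 12)  from 1·(32,7) + (23,5)
→ (55, 12).  Check: 55²=3025, 21·12²=3024, difference 1.
(55+12√21)^2 = 6049 + 1320√21
(55+12√21)^3 = 665335 + 145188√21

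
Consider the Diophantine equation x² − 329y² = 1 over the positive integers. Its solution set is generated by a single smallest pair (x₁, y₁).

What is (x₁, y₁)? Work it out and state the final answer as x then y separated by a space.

2376415 131016

d=329: √d = [18; 7,4,2,1,1,4,1,1,2,4,7,36] (ℓ=12, even), read p_11/q_11
i=0: a=18 ⇒ p=18, q=1
…
i=4: a=1 ⇒ p=1705, q=94
i=5: a=1 ⇒ p=2884, q=159
…
i=7: a=1 ⇒ p=16125, q=889
i=8: a=1 ⇒ p=29366, q=1619
i=9: a=2 ⇒ p=74857, q=4127
i=10: a=4 ⇒ p=328794, q=18127
i=11: a=7 ⇒ p=2376415, q=131016
(x₁, y₁) = (2376415, 131016);  2376415² − 329·131016² = 1 ✓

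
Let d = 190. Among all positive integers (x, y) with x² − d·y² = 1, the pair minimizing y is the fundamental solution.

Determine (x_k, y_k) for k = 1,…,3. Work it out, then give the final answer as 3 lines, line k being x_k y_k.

52021 3774
5412368881 392654508
563113683064981 40852560317562

√190 → a₀=13, period (1,3,1,1,1,…,3,1,26); ℓ=14 even so k=13
step 0: (13, 1)  from 13·(1,0) + (0,1)
step 1: (14, 1)  from 1·(13,1) + (1,0)
…
step 3: (69, 5)  from 1·(55,4) + (14,1)
step 4: (124, 9)  from 1·(69,5) + (55,4)
step 5: (193, 14)  from 1·(124,9) + (69,5)
step 6: (510, 37)  from 2·(193,14) + (124,9)
step 7: (1213, 88)  from 2·(510,37) + (193,14)
step 8: (2936, 213)  from 2·(1213,88) + (510,37)
step 9: (4149, 301)  from 1·(2936,213) + (1213,88)
step 10: (7085, 514)  from 1·(4149,301) + (2936,213)
step 11: (11234, 815)  from 1·(7085,514) + (4149,301)
step 12: (40787, 2959)  from 3·(11234,815) + (7085,514)
step 13: (52021, 3774)  from 1·(40787,2959) + (11234,815)
(x₁, y₁) = (52021, 3774);  52021² − 190·3774² = 1 ✓
k=2:  x_2 = 52021·52021+190·3774·3774 = 5412368881,  y_2 = 52021·3774+3774·52021 = 392654508
k=3:  x_3 = 52021·5412368881+190·3774·392654508 = 563113683064981,  y_3 = 52021·392654508+3774·5412368881 = 40852560317562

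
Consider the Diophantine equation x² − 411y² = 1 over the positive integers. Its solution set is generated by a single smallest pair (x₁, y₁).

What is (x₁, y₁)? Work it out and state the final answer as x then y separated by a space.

49730 2453

√411 = [20; 3,1,1,1,19,1,1,1,3,40, …], period ℓ=10 (even) → k=9
a_0=20:  p_0=20·1+0=20,  q_0=20·0+1=1
…
a_3=1:  p_3=1·81+61=142,  q_3=1·4+3=7
…
a_6=1:  p_6=1·4379+223=4602,  q_6=1·216+11=227
…
a_8=1:  p_8=1·8981+4602=13583,  q_8=1·443+227=670
a_9=3:  p_9=3·13583+8981=49730,  q_9=3·670+443=2453
fundamental: x₁=49730, y₁=2453  (since 2473072900 − 411·6017209 = 1)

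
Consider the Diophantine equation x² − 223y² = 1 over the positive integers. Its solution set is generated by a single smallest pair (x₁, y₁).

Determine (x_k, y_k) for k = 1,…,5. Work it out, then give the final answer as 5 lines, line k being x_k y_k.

224 15
100351 6720
44957024 3010545
20140646401 1348717440
9022964630624 604222402575

[14; 1,13,1,28] for √223; ℓ=4 ⇒ convergent index 3
i=0: a=14 ⇒ p=14, q=1
i=1: a=1 ⇒ p=15, q=1
i=2: a=13 ⇒ p=209, q=14
i=3: a=1 ⇒ p=224, q=15
fundamental: x₁=224, y₁=15  (since 50176 − 223·225 = 1)
(224+15√223)^2 = 100351 + 6720√223
(224+15√223)^3 = 44957024 + 3010545√223
(224+15√223)^4 = 20140646401 + 1348717440√223
(224+15√223)^5 = 9022964630624 + 604222402575√223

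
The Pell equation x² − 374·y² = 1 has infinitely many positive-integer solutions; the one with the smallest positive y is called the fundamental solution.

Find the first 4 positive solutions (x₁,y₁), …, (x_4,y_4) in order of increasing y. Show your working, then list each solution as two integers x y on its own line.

d=374: √d = [19; 2,1,18,1,2,38] (ℓ=6, even), read p_5/q_5
a_0=19:  p_0=19·1+0=19,  q_0=19·0+1=1
…
a_2=1:  p_2=1·39+19=58,  q_2=1·2+1=3
a_3=18:  p_3=18·58+39=1083,  q_3=18·3+2=56
a_4=1:  p_4=1·1083+58=1141,  q_4=1·56+3=59
a_5=2:  p_5=2·1141+1083=3365,  q_5=2·59+56=174
(x₁, y₁) = (3365, 174);  3365² − 374·174² = 1 ✓
k=2:  x_2 = 3365·3365+374·174·174 = 22646449,  y_2 = 3365·174+174·3365 = 1171020
k=3:  x_3 = 3365·22646449+374·174·1171020 = 152410598405,  y_3 = 3365·1171020+174·22646449 = 7880964426
k=4:  x_4 = 3365·152410598405+374·174·7880964426 = 1025723304619201,  y_4 = 3365·7880964426+174·152410598405 = 53038889415960

3365 174
22646449 1171020
152410598405 7880964426
1025723304619201 53038889415960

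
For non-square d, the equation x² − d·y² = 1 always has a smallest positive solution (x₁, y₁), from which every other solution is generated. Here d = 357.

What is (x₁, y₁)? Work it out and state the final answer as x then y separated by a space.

3401 180

√357 → a₀=18, period (1,8,2,8,1,36); ℓ=6 even so k=5
a_0=18:  p_0=18·1+0=18,  q_0=18·0+1=1
a_1=1:  p_1=1·18+1=19,  q_1=1·1+0=1
…
a_3=2:  p_3=2·170+19=359,  q_3=2·9+1=19
a_4=8:  p_4=8·359+170=3042,  q_4=8·19+9=161
a_5=1:  p_5=1·3042+359=3401,  q_5=1·161+19=180
→ (3401, 180).  Check: 3401²=11566801, 357·180²=11566800, difference 1.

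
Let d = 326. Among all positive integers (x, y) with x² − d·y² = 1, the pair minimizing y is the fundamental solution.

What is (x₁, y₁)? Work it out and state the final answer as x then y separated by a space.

325 18

[18; 18,36] for √326; ℓ=2 ⇒ convergent index 1
a_0=18:  p_0=18·1+0=18,  q_0=18·0+1=1
a_1=18:  p_1=18·18+1=325,  q_1=18·1+0=18
(x₁, y₁) = (325, 18);  325² − 326·18² = 1 ✓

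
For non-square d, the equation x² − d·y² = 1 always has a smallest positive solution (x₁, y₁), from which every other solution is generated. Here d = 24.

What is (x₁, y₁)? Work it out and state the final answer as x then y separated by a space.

√24 → a₀=4, period (1,8); ℓ=2 even so k=1
k=0  a_k=4  p_k/q_k = 4/1
k=1  a_k=1  p_k/q_k = 5/1
fundamental: x₁=5, y₁=1  (since 25 − 24·1 = 1)

5 1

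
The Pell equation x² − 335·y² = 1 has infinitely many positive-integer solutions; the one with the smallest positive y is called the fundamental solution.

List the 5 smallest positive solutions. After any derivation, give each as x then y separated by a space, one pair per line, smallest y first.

√335 = [18; 3,3,3,36, …], period ℓ=4 (even) → k=3
a_0=18:  p_0=18·1+0=18,  q_0=18·0+1=1
…
a_2=3:  p_2=3·55+18=183,  q_2=3·3+1=10
a_3=3:  p_3=3·183+55=604,  q_3=3·10+3=33
→ (604, 33).  Check: 604²=364816, 335·33²=364815, difference 1.
k=2:  x_2 = 604·604+335·33·33 = 729631,  y_2 = 604·33+33·604 = 39864
k=3:  x_3 = 604·729631+335·33·39864 = 881393644,  y_3 = 604·39864+33·729631 = 48155679
k=4:  x_4 = 604·881393644+335·33·48155679 = 1064722792321,  y_4 = 604·48155679+33·881393644 = 58172020368
k=5:  x_5 = 604·1064722792321+335·33·58172020368 = 1286184251730124,  y_5 = 604·58172020368+33·1064722792321 = 70271752448865

604 33
729631 39864
881393644 48155679
1064722792321 58172020368
1286184251730124 70271752448865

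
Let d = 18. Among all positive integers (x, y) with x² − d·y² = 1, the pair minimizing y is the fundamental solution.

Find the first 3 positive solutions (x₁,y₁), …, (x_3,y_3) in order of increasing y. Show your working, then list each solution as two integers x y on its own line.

√18 → a₀=4, period (4,8); ℓ=2 even so k=1
step 0: (4, 1)  from 4·(1,0) + (0,1)
step 1: (17, 4)  from 4·(4,1) + (1,0)
fundamental: x₁=17, y₁=4  (since 289 − 18·16 = 1)
(17+4√18)^2 = 577 + 136√18
(17+4√18)^3 = 19601 + 4620√18

17 4
577 136
19601 4620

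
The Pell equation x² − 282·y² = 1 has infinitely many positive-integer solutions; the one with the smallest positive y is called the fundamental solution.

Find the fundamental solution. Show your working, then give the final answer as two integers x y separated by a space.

[16; 1,3,1,4,1,3,1,32] for √282; ℓ=8 ⇒ convergent index 7
i=0: a=16 ⇒ p=16, q=1
i=1: a=1 ⇒ p=17, q=1
…
i=3: a=1 ⇒ p=84, q=5
i=4: a=4 ⇒ p=403, q=24
i=5: a=1 ⇒ p=487, q=29
i=6: a=3 ⇒ p=1864, q=111
i=7: a=1 ⇒ p=2351, q=140
(x₁, y₁) = (2351, 140);  2351² − 282·140² = 1 ✓

2351 140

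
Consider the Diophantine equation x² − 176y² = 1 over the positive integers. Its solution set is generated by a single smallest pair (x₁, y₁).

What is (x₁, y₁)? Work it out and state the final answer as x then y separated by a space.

199 15

√176 = [13; 3,1,3,26, …], period ℓ=4 (even) → k=3
k=0  a_k=13  p_k/q_k = 13/1
k=1  a_k=3  p_k/q_k = 40/3
k=2  a_k=1  p_k/q_k = 53/4
k=3  a_k=3  p_k/q_k = 199/15
(x₁, y₁) = (199, 15);  199² − 176·15² = 1 ✓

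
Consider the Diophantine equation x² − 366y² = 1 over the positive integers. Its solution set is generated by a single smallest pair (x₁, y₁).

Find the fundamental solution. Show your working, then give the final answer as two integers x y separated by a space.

907925 47458

√366 = [19; 7,1,1,1,2,12,2,1,1,1,7,38, …], period ℓ=12 (even) → k=11
i=0: a=19 ⇒ p=19, q=1
i=1: a=7 ⇒ p=134, q=7
…
i=4: a=1 ⇒ p=440, q=23
…
i=6: a=12 ⇒ p=14444, q=755
i=7: a=2 ⇒ p=30055, q=1571
…
i=10: a=1 ⇒ p=119053, q=6223
i=11: a=7 ⇒ p=907925, q=47458
fundamental: x₁=907925, y₁=47458  (since 824327805625 − 366·2252261764 = 1)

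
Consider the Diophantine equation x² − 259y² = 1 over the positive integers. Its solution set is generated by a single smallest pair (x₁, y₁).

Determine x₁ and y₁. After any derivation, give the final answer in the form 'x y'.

847225 52644

√259 → a₀=16, period (10,1,2,3,4,3,2,1,10,32); ℓ=10 even so k=9
step 0: (16, 1)  from 16·(1,0) + (0,1)
step 1: (161, 10)  from 10·(16,1) + (1,0)
…
step 3: (515, 32)  from 2·(177,11) + (161,10)
step 4: (1722, 107)  from 3·(515,32) + (177,11)
step 5: (7403, 460)  from 4·(1722,107) + (515,32)
step 6: (23931, 1487)  from 3·(7403,460) + (1722,107)
step 7: (55265, 3434)  from 2·(23931,1487) + (7403,460)
step 8: (79196, 4921)  from 1·(55265,3434) + (23931,1487)
step 9: (847225, 52644)  from 10·(79196,4921) + (55265,3434)
fundamental: x₁=847225, y₁=52644  (since 717790200625 − 259·2771390736 = 1)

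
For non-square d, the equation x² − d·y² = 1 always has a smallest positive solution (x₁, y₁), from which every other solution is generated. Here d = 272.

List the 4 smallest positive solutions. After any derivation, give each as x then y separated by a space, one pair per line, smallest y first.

[16; 2,32] for √272; ℓ=2 ⇒ convergent index 1
a_0=16:  p_0=16·1+0=16,  q_0=16·0+1=1
a_1=2:  p_1=2·16+1=33,  q_1=2·1+0=2
(x₁, y₁) = (33, 2);  33² − 272·2² = 1 ✓
k=2:  x_2 = 33·33+272·2·2 = 2177,  y_2 = 33·2+2·33 = 132
k=3:  x_3 = 33·2177+272·2·132 = 143649,  y_3 = 33·132+2·2177 = 8710
k=4:  x_4 = 33·143649+272·2·8710 = 9478657,  y_4 = 33·8710+2·143649 = 574728

33 2
2177 132
143649 8710
9478657 574728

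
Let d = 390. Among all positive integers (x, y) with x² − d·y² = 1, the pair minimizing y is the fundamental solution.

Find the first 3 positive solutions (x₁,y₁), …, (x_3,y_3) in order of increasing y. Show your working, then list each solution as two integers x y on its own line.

√390 = [19; 1,2,1,38, …], period ℓ=4 (even) → k=3
i=0: a=19 ⇒ p=19, q=1
i=1: a=1 ⇒ p=20, q=1
i=2: a=2 ⇒ p=59, q=3
i=3: a=1 ⇒ p=79, q=4
(x₁, y₁) = (79, 4);  79² − 390·4² = 1 ✓
k=2:  x_2 = 79·79+390·4·4 = 12481,  y_2 = 79·4+4·79 = 632
k=3:  x_3 = 79·12481+390·4·632 = 1971919,  y_3 = 79·632+4·12481 = 99852

79 4
12481 632
1971919 99852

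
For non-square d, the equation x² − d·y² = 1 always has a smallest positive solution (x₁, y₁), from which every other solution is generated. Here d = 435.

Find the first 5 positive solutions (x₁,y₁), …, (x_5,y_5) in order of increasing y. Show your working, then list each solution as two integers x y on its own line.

146 7
42631 2044
12448106 596841
3634804321 174275528
1061350413626 50887857335

√435 → a₀=20, period (1,5,1,40); ℓ=4 even so k=3
a_0=20:  p_0=20·1+0=20,  q_0=20·0+1=1
a_1=1:  p_1=1·20+1=21,  q_1=1·1+0=1
a_2=5:  p_2=5·21+20=125,  q_2=5·1+1=6
a_3=1:  p_3=1·125+21=146,  q_3=1·6+1=7
fundamental: x₁=146, y₁=7  (since 21316 − 435·49 = 1)
(146+7√435)^2 = 42631 + 2044√435
(146+7√435)^3 = 12448106 + 596841√435
(146+7√435)^4 = 3634804321 + 174275528√435
(146+7√435)^5 = 1061350413626 + 50887857335√435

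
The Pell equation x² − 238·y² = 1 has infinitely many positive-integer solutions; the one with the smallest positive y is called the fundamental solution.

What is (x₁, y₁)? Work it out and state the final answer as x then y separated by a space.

11663 756

√238 → a₀=15, period (2,2,1,14,1,2,2,30); ℓ=8 even so k=7
k=0  a_k=15  p_k/q_k = 15/1
k=1  a_k=2  p_k/q_k = 31/2
…
k=6  a_k=2  p_k/q_k = 4983/323
k=7  a_k=2  p_k/q_k = 11663/756
fundamental: x₁=11663, y₁=756  (since 136025569 − 238·571536 = 1)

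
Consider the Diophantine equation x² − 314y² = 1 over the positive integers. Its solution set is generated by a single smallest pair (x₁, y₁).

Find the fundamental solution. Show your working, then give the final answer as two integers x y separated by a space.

√314 = [17; 1,2,1,1,2,1,34, …], period ℓ=7 (odd) → k=13
k=0  a_k=17  p_k/q_k = 17/1
k=1  a_k=1  p_k/q_k = 18/1
k=2  a_k=2  p_k/q_k = 53/3
k=3  a_k=1  p_k/q_k = 71/4
k=4  a_k=1  p_k/q_k = 124/7
k=5  a_k=2  p_k/q_k = 319/18
k=6  a_k=1  p_k/q_k = 443/25
k=7  a_k=34  p_k/q_k = 15381/868
…
k=9  a_k=2  p_k/q_k = 47029/2654
k=10  a_k=1  p_k/q_k = 62853/3547
k=11  a_k=1  p_k/q_k = 109882/6201
k=12  a_k=2  p_k/q_k = 282617/15949
k=13  a_k=1  p_k/q_k = 392499/22150
→ (392499, 22150).  Check: 392499²=154055465001, 314·22150²=154055465000, difference 1.

392499 22150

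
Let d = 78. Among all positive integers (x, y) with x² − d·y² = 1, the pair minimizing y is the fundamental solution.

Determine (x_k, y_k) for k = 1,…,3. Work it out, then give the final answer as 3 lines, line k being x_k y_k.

53 6
5617 636
595349 67410

[8; 1,4,1,16] for √78; ℓ=4 ⇒ convergent index 3
k=0  a_k=8  p_k/q_k = 8/1
k=1  a_k=1  p_k/q_k = 9/1
k=2  a_k=4  p_k/q_k = 44/5
k=3  a_k=1  p_k/q_k = 53/6
→ (53, 6).  Check: 53²=2809, 78·6²=2808, difference 1.
k=2:  x_2 = 53·53+78·6·6 = 5617,  y_2 = 53·6+6·53 = 636
k=3:  x_3 = 53·5617+78·6·636 = 595349,  y_3 = 53·636+6·5617 = 67410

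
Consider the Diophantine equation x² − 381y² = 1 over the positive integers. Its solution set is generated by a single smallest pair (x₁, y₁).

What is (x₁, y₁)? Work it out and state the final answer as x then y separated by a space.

√381 = [19; 1,1,12,1,1,38, …], period ℓ=6 (even) → k=5
step 0: (19, 1)  from 19·(1,0) + (0,1)
step 1: (20, 1)  from 1·(19,1) + (1,0)
…
step 4: (527, 27)  from 1·(488,25) + (39,2)
step 5: (1015, 52)  from 1·(527,27) + (488,25)
fundamental: x₁=1015, y₁=52  (since 1030225 − 381·2704 = 1)

1015 52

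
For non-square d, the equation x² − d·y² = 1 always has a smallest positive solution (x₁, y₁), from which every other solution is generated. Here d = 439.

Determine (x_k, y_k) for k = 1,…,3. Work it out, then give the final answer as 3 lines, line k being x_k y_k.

√439 = [20; 1,19,1,40, …], period ℓ=4 (even) → k=3
step 0: (20, 1)  from 20·(1,0) + (0,1)
step 1: (21, 1)  from 1·(20,1) + (1,0)
step 2: (419, 20)  from 19·(21,1) + (20,1)
step 3: (440, 21)  from 1·(419,20) + (21,1)
fundamental: x₁=440, y₁=21  (since 193600 − 439·441 = 1)
(440+21√439)^2 = 387199 + 18480√439
(440+21√439)^3 = 340734680 + 16262379√439

440 21
387199 18480
340734680 16262379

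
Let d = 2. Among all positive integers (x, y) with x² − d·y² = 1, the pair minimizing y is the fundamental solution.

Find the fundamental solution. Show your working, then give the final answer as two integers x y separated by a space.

d=2: √d = [1; 2] (ℓ=1, odd), read p_1/q_1
step 0: (1, 1)  from 1·(1,0) + (0,1)
step 1: (3, 2)  from 2·(1,1) + (1,0)
(x₁, y₁) = (3, 2);  3² − 2·2² = 1 ✓

3 2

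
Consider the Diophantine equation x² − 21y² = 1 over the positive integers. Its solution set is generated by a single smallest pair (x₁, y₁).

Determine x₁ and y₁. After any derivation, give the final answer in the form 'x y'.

√21 = [4; 1,1,2,1,1,8, …], period ℓ=6 (even) → k=5
step 0: (4, 1)  from 4·(1,0) + (0,1)
step 1: (5, 1)  from 1·(4,1) + (1,0)
step 2: (9, 2)  from 1·(5,1) + (4,1)
…
step 4: (32, 7)  from 1·(23,5) + (9,2)
step 5: (55, 12)  from 1·(32,7) + (23,5)
→ (55, 12).  Check: 55²=3025, 21·12²=3024, difference 1.

55 12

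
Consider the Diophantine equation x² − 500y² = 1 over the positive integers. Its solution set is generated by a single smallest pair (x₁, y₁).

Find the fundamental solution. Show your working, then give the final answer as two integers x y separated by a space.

930249 41602

d=500: √d = [22; 2,1,3,2,1,…,1,2,44] (ℓ=14, even), read p_13/q_13
a_0=22:  p_0=22·1+0=22,  q_0=22·0+1=1
a_1=2:  p_1=2·22+1=45,  q_1=2·1+0=2
a_2=1:  p_2=1·45+22=67,  q_2=1·2+1=3
…
a_4=2:  p_4=2·246+67=559,  q_4=2·11+3=25
a_5=1:  p_5=1·559+246=805,  q_5=1·25+11=36
a_6=1:  p_6=1·805+559=1364,  q_6=1·36+25=61
a_7=10:  p_7=10·1364+805=14445,  q_7=10·61+36=646
…
a_9=1:  p_9=1·15809+14445=30254,  q_9=1·707+646=1353
a_10=2:  p_10=2·30254+15809=76317,  q_10=2·1353+707=3413
…
a_12=1:  p_12=1·259205+76317=335522,  q_12=1·11592+3413=15005
a_13=2:  p_13=2·335522+259205=930249,  q_13=2·15005+11592=41602
→ (930249, 41602).  Check: 930249²=865363202001, 500·41602²=865363202000, difference 1.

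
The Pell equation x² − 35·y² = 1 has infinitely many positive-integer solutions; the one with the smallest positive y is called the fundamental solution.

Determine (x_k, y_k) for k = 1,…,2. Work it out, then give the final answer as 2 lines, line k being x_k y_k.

√35 → a₀=5, period (1,10); ℓ=2 even so k=1
step 0: (5, 1)  from 5·(1,0) + (0,1)
step 1: (6, 1)  from 1·(5,1) + (1,0)
fundamental: x₁=6, y₁=1  (since 36 − 35·1 = 1)
(x_2, y_2) = (6·6 + 35·1·1, 6·1 + 1·6) = (71, 12)

6 1
71 12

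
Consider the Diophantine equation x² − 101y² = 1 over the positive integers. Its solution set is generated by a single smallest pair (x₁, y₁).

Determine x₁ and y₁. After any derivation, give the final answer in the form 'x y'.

√101 = [10; 20, …], period ℓ=1 (odd) → k=1
a_0=10:  p_0=10·1+0=10,  q_0=10·0+1=1
a_1=20:  p_1=20·10+1=201,  q_1=20·1+0=20
fundamental: x₁=201, y₁=20  (since 40401 − 101·400 = 1)

201 20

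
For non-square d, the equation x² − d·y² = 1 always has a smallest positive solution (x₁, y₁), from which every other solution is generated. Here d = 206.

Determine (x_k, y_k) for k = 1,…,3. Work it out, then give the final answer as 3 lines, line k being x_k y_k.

59535 4148
7088832449 493902360
844067279642895 58808954001052

[14; 2,1,5,14,5,1,2,28] for √206; ℓ=8 ⇒ convergent index 7
a_0=14:  p_0=14·1+0=14,  q_0=14·0+1=1
…
a_2=1:  p_2=1·29+14=43,  q_2=1·2+1=3
a_3=5:  p_3=5·43+29=244,  q_3=5·3+2=17
a_4=14:  p_4=14·244+43=3459,  q_4=14·17+3=241
…
a_6=1:  p_6=1·17539+3459=20998,  q_6=1·1222+241=1463
a_7=2:  p_7=2·20998+17539=59535,  q_7=2·1463+1222=4148
(x₁, y₁) = (59535, 4148);  59535² − 206·4148² = 1 ✓
(59535+4148√206)^2 = 7088832449 + 493902360√206
(59535+4148√206)^3 = 844067279642895 + 58808954001052√206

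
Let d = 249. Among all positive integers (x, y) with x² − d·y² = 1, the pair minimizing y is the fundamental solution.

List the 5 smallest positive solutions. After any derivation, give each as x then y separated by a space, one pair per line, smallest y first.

8553815 542076
146335502108449 9273635639880
2503453625935556812055 158649927281879742324
42828158354663763449114371201 2714124255465295062538692240
732688286712993936041346554632551575 46432233536525587120811525646048876

√249 → a₀=15, period (1,3,1,1,5,…,3,1,30); ℓ=16 even so k=15
a_0=15:  p_0=15·1+0=15,  q_0=15·0+1=1
…
a_2=3:  p_2=3·16+15=63,  q_2=3·1+1=4
a_3=1:  p_3=1·63+16=79,  q_3=1·4+1=5
…
a_5=5:  p_5=5·142+79=789,  q_5=5·9+5=50
…
a_7=3:  p_7=3·931+789=3582,  q_7=3·59+50=227
…
a_10=1:  p_10=1·113835+36751=150586,  q_10=1·7214+2329=9543
a_11=5:  p_11=5·150586+113835=866765,  q_11=5·9543+7214=54929
…
a_13=1:  p_13=1·1017351+866765=1884116,  q_13=1·64472+54929=119401
a_14=3:  p_14=3·1884116+1017351=6669699,  q_14=3·119401+64472=422675
a_15=1:  p_15=1·6669699+1884116=8553815,  q_15=1·422675+119401=542076
fundamental: x₁=8553815, y₁=542076  (since 73167751054225 − 249·293846389776 = 1)
n=2: (8553815,542076)∘(8553815,542076) = (8553815·8553815+249·542076·542076, 8553815·542076+542076·8553815) = (146335502108449,9273635639880)
n=3: (146335502108449,9273635639880)∘(8553815,542076) = (8553815·146335502108449+249·542076·9273635639880, 8553815·9273635639880+542076·146335502108449) = (2503453625935556812055,158649927281879742324)
n=4: (2503453625935556812055,158649927281879742324)∘(8553815,542076) = (8553815·2503453625935556812055+249·542076·158649927281879742324, 8553815·158649927281879742324+542076·2503453625935556812055) = (42828158354663763449114371201,2714124255465295062538692240)
n=5: (42828158354663763449114371201,2714124255465295062538692240)∘(8553815,542076) = (8553815·42828158354663763449114371201+249·542076·2714124255465295062538692240, 8553815·2714124255465295062538692240+542076·42828158354663763449114371201) = (732688286712993936041346554632551575,46432233536525587120811525646048876)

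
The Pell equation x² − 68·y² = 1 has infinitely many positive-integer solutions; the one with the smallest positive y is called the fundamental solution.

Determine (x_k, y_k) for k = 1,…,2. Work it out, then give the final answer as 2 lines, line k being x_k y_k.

33 4
2177 264

√68 = [8; 4,16, …], period ℓ=2 (even) → k=1
step 0: (8, 1)  from 8·(1,0) + (0,1)
step 1: (33, 4)  from 4·(8,1) + (1,0)
fundamental: x₁=33, y₁=4  (since 1089 − 68·16 = 1)
(33+4√68)^2 = 2177 + 264√68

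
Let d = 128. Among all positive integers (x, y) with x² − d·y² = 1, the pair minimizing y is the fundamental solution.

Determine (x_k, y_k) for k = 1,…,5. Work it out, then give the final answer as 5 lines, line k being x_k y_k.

577 51
665857 58854
768398401 67917465
886731088897 78376695756
1023286908188737 90446638984959

√128 = [11; 3,5,3,22, …], period ℓ=4 (even) → k=3
a_0=11:  p_0=11·1+0=11,  q_0=11·0+1=1
a_1=3:  p_1=3·11+1=34,  q_1=3·1+0=3
a_2=5:  p_2=5·34+11=181,  q_2=5·3+1=16
a_3=3:  p_3=3·181+34=577,  q_3=3·16+3=51
→ (577, 51).  Check: 577²=332929, 128·51²=332928, difference 1.
n=2: (577,51)∘(577,51) = (577·577+128·51·51, 577·51+51·577) = (665857,58854)
n=3: (665857,58854)∘(577,51) = (577·665857+128·51·58854, 577·58854+51·665857) = (768398401,67917465)
n=4: (768398401,67917465)∘(577,51) = (577·768398401+128·51·67917465, 577·67917465+51·768398401) = (886731088897,78376695756)
n=5: (886731088897,78376695756)∘(577,51) = (577·886731088897+128·51·78376695756, 577·78376695756+51·886731088897) = (1023286908188737,90446638984959)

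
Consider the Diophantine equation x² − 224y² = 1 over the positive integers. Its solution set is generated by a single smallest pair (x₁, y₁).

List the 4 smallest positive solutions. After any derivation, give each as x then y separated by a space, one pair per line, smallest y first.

d=224: √d = [14; 1,28] (ℓ=2, even), read p_1/q_1
step 0: (14, 1)  from 14·(1,0) + (0,1)
step 1: (15, 1)  from 1·(14,1) + (1,0)
(x₁, y₁) = (15, 1);  15² − 224·1² = 1 ✓
n=2: (15,1)∘(15,1) = (15·15+224·1·1, 15·1+1·15) = (449,30)
n=3: (449,30)∘(15,1) = (15·449+224·1·30, 15·30+1·449) = (13455,899)
n=4: (13455,899)∘(15,1) = (15·13455+224·1·899, 15·899+1·13455) = (403201,26940)

15 1
449 30
13455 899
403201 26940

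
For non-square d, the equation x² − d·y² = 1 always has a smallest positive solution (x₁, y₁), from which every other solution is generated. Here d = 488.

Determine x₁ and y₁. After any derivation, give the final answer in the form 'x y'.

√488 → a₀=22, period (11,44); ℓ=2 even so k=1
i=0: a=22 ⇒ p=22, q=1
i=1: a=11 ⇒ p=243, q=11
→ (243, 11).  Check: 243²=59049, 488·11²=59048, difference 1.

243 11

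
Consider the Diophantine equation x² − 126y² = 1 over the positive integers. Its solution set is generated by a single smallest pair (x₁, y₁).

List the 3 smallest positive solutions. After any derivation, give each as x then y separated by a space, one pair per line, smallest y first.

449 40
403201 35920
362074049 32256120

√126 → a₀=11, period (4,2,4,22); ℓ=4 even so k=3
step 0: (11, 1)  from 11·(1,0) + (0,1)
…
step 2: (101, 9)  from 2·(45,4) + (11,1)
step 3: (449, 40)  from 4·(101,9) + (45,4)
fundamental: x₁=449, y₁=40  (since 201601 − 126·1600 = 1)
n=2: (449,40)∘(449,40) = (449·449+126·40·40, 449·40+40·449) = (403201,35920)
n=3: (403201,35920)∘(449,40) = (449·403201+126·40·35920, 449·35920+40·403201) = (362074049,32256120)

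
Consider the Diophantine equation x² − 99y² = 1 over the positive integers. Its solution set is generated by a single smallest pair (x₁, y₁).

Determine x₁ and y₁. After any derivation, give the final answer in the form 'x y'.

10 1

√99 → a₀=9, period (1,18); ℓ=2 even so k=1
a_0=9:  p_0=9·1+0=9,  q_0=9·0+1=1
a_1=1:  p_1=1·9+1=10,  q_1=1·1+0=1
(x₁, y₁) = (10, 1);  10² − 99·1² = 1 ✓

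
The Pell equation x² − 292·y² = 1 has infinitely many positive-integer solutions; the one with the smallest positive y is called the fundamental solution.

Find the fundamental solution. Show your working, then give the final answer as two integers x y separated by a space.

2281249 133500

√292 = [17; 11,2,1,3,8,3,1,2,11,34, …], period ℓ=10 (even) → k=9
k=0  a_k=17  p_k/q_k = 17/1
k=1  a_k=11  p_k/q_k = 188/11
k=2  a_k=2  p_k/q_k = 393/23
…
k=4  a_k=3  p_k/q_k = 2136/125
k=5  a_k=8  p_k/q_k = 17669/1034
k=6  a_k=3  p_k/q_k = 55143/3227
…
k=8  a_k=2  p_k/q_k = 200767/11749
k=9  a_k=11  p_k/q_k = 2281249/133500
(x₁, y₁) = (2281249, 133500);  2281249² − 292·133500² = 1 ✓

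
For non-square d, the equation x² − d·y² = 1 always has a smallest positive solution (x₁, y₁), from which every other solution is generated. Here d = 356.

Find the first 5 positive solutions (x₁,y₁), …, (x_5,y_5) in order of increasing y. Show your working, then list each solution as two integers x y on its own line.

√356 → a₀=18, period (1,6,1,1,2,…,6,1,36); ℓ=14 even so k=13
step 0: (18, 1)  from 18·(1,0) + (0,1)
step 1: (19, 1)  from 1·(18,1) + (1,0)
…
step 6: (1000, 53)  from 1·(717,38) + (283,15)
…
step 8: (9717, 515)  from 1·(8717,462) + (1000,53)
step 9: (28151, 1492)  from 2·(9717,515) + (8717,462)
step 10: (37868, 2007)  from 1·(28151,1492) + (9717,515)
step 11: (66019, 3499)  from 1·(37868,2007) + (28151,1492)
step 12: (433982, 23001)  from 6·(66019,3499) + (37868,2007)
step 13: (500001, 26500)  from 1·(433982,23001) + (66019,3499)
fundamental: x₁=500001, y₁=26500  (since 250001000001 − 356·702250000 = 1)
(500001+26500√356)^2 = 500002000001 + 26500053000√356
(500001+26500√356)^3 = 500003000004500001 + 26500106000079500√356
(500001+26500√356)^4 = 500004000010000008000001 + 26500159000265000106000√356
(500001+26500√356)^5 = 500005000017500025000012500001 + 26500212000556500530000132500√356

500001 26500
500002000001 26500053000
500003000004500001 26500106000079500
500004000010000008000001 26500159000265000106000
500005000017500025000012500001 26500212000556500530000132500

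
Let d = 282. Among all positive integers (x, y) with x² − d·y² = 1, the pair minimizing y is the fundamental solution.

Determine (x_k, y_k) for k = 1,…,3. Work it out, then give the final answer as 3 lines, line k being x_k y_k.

2351 140
11054401 658280
51977791151 3095232420

d=282: √d = [16; 1,3,1,4,1,3,1,32] (ℓ=8, even), read p_7/q_7
step 0: (16, 1)  from 16·(1,0) + (0,1)
step 1: (17, 1)  from 1·(16,1) + (1,0)
step 2: (67, 4)  from 3·(17,1) + (16,1)
…
step 4: (403, 24)  from 4·(84,5) + (67,4)
…
step 6: (1864, 111)  from 3·(487,29) + (403,24)
step 7: (2351, 140)  from 1·(1864,111) + (487,29)
fundamental: x₁=2351, y₁=140  (since 5527201 − 282·19600 = 1)
k=2:  x_2 = 2351·2351+282·140·140 = 11054401,  y_2 = 2351·140+140·2351 = 658280
k=3:  x_3 = 2351·11054401+282·140·658280 = 51977791151,  y_3 = 2351·658280+140·11054401 = 3095232420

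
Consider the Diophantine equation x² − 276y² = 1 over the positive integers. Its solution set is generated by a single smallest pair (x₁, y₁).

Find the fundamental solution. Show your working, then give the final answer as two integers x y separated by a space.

[16; 1,1,1,1,2,2,2,1,1,1,1,32] for √276; ℓ=12 ⇒ convergent index 11
a_0=16:  p_0=16·1+0=16,  q_0=16·0+1=1
a_1=1:  p_1=1·16+1=17,  q_1=1·1+0=1
…
a_3=1:  p_3=1·33+17=50,  q_3=1·2+1=3
a_4=1:  p_4=1·50+33=83,  q_4=1·3+2=5
…
a_6=2:  p_6=2·216+83=515,  q_6=2·13+5=31
a_7=2:  p_7=2·515+216=1246,  q_7=2·31+13=75
a_8=1:  p_8=1·1246+515=1761,  q_8=1·75+31=106
…
a_10=1:  p_10=1·3007+1761=4768,  q_10=1·181+106=287
a_11=1:  p_11=1·4768+3007=7775,  q_11=1·287+181=468
→ (7775, 468).  Check: 7775²=60450625, 276·468²=60450624, difference 1.

7775 468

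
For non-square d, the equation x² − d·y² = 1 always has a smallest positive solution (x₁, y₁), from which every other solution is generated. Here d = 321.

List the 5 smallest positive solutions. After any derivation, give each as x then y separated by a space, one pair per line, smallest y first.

d=321: √d = [17; 1,10,1,34] (ℓ=4, even), read p_3/q_3
i=0: a=17 ⇒ p=17, q=1
i=1: a=1 ⇒ p=18, q=1
i=2: a=10 ⇒ p=197, q=11
i=3: a=1 ⇒ p=215, q=12
fundamental: x₁=215, y₁=12  (since 46225 − 321·144 = 1)
k=2:  x_2 = 215·215+321·12·12 = 92449,  y_2 = 215·12+12·215 = 5160
k=3:  x_3 = 215·92449+321·12·5160 = 39752855,  y_3 = 215·5160+12·92449 = 2218788
k=4:  x_4 = 215·39752855+321·12·2218788 = 17093635201,  y_4 = 215·2218788+12·39752855 = 954073680
k=5:  x_5 = 215·17093635201+321·12·954073680 = 7350223383575,  y_5 = 215·954073680+12·17093635201 = 410249463612

215 12
92449 5160
39752855 2218788
17093635201 954073680
7350223383575 410249463612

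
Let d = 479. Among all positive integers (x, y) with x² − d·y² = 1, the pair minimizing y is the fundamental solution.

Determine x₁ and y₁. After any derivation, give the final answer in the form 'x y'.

2989440 136591

d=479: √d = [21; 1,7,1,3,2,21,2,3,1,7,1,42] (ℓ=12, even), read p_11/q_11
i=0: a=21 ⇒ p=21, q=1
…
i=2: a=7 ⇒ p=175, q=8
i=3: a=1 ⇒ p=197, q=9
i=4: a=3 ⇒ p=766, q=35
…
i=6: a=21 ⇒ p=37075, q=1694
i=7: a=2 ⇒ p=75879, q=3467
…
i=10: a=7 ⇒ p=2648849, q=121029
i=11: a=1 ⇒ p=2989440, q=136591
→ (2989440, 136591).  Check: 2989440²=8936751513600, 479·136591²=8936751513599, difference 1.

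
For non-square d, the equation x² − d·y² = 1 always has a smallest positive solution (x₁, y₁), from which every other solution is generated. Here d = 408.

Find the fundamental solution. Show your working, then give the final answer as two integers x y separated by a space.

101 5

√408 = [20; 5,40, …], period ℓ=2 (even) → k=1
step 0: (20, 1)  from 20·(1,0) + (0,1)
step 1: (101, 5)  from 5·(20,1) + (1,0)
→ (101, 5).  Check: 101²=10201, 408·5²=10200, difference 1.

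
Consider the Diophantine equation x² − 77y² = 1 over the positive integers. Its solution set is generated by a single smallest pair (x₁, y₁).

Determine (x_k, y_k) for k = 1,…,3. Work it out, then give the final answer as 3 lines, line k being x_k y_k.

d=77: √d = [8; 1,3,2,3,1,16] (ℓ=6, even), read p_5/q_5
k=0  a_k=8  p_k/q_k = 8/1
k=1  a_k=1  p_k/q_k = 9/1
…
k=3  a_k=2  p_k/q_k = 79/9
k=4  a_k=3  p_k/q_k = 272/31
k=5  a_k=1  p_k/q_k = 351/40
→ (351, 40).  Check: 351²=123201, 77·40²=123200, difference 1.
(x_2, y_2) = (351·351 + 77·40·40, 351·40 + 40·351) = (246401, 28080)
(x_3, y_3) = (351·246401 + 77·40·28080, 351·28080 + 40·246401) = (172973151, 19712120)

351 40
246401 28080
172973151 19712120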